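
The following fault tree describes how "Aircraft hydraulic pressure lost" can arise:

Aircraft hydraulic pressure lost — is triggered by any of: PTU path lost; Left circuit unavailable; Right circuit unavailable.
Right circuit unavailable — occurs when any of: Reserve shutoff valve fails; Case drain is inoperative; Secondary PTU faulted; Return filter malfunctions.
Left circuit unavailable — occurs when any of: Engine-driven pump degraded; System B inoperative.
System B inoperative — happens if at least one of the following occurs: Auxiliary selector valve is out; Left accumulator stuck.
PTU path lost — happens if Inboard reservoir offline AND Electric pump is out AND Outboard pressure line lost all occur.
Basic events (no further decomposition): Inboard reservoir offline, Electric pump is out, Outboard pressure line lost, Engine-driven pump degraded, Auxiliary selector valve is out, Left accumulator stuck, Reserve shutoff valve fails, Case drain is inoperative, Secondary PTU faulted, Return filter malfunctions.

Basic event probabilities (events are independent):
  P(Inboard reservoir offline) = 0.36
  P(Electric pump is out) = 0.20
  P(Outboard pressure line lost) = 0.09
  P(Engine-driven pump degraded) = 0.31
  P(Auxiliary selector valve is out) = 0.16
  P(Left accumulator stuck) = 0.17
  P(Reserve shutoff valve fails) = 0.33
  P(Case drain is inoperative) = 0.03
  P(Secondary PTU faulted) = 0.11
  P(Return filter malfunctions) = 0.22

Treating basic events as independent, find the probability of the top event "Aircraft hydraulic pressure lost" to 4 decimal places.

0.7844

P(PTU path lost) [AND] = 0.36 × 0.20 × 0.09 = 0.006480
P(System B inoperative) [OR] = 1 − (1−0.16) × (1−0.17) = 0.302800
P(Left circuit unavailable) [OR] = 1 − (1−0.31) × (1−0.302800) = 0.518932
P(Right circuit unavailable) [OR] = 1 − (1−0.33) × (1−0.03) × (1−0.11) × (1−0.22) = 0.548839
P(Aircraft hydraulic pressure lost) [OR] = 1 − (1−0.006480) × (1−0.518932) × (1−0.548839) = 0.784367
Rounded to 4 decimal places: P(Aircraft hydraulic pressure lost) ≈ 0.7844.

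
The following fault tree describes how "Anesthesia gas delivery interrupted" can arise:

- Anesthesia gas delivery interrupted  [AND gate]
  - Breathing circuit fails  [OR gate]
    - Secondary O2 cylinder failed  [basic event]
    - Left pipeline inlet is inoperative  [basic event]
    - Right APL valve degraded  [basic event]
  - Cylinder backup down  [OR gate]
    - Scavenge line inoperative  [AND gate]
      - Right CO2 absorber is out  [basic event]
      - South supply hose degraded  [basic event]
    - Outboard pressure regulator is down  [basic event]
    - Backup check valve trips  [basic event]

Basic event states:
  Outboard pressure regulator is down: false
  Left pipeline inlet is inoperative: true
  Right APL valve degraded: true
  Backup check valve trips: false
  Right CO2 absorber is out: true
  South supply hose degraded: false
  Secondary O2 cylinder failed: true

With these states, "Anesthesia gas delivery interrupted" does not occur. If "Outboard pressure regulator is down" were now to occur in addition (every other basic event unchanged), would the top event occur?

Yes

Counterfactual: set "Outboard pressure regulator is down" to occurred.
Breathing circuit fails [OR]: Secondary O2 cylinder failed=occurs, Left pipeline inlet is inoperative=occurs, Right APL valve degraded=occurs → at least one input occurs → occurs.
Scavenge line inoperative [AND]: Right CO2 absorber is out=occurs, South supply hose degraded=not → not all inputs occur → does not occur.
Cylinder backup down [OR]: Scavenge line inoperative=not, Outboard pressure regulator is down=occurs, Backup check valve trips=not → at least one input occurs → occurs.
Anesthesia gas delivery interrupted [AND]: Breathing circuit fails=occurs, Cylinder backup down=occurs → all inputs occur → occurs.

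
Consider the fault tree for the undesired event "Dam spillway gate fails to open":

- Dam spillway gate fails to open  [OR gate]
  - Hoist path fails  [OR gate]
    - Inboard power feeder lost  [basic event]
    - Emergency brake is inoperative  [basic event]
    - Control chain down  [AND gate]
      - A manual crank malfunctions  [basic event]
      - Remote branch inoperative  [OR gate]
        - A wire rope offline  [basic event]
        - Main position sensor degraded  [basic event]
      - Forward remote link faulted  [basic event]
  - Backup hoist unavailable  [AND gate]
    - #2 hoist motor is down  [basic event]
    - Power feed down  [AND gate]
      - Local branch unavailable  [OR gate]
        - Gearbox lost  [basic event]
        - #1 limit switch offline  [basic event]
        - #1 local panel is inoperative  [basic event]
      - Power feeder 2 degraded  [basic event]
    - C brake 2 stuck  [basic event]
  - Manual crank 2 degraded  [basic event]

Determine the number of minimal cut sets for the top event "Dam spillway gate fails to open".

Remote branch inoperative [OR]: union of children's cut sets → 2 cut set(s).
Control chain down [AND]: one cut set from each child combined → 1 × 2 × 1 = 2 cut set(s).
Hoist path fails [OR]: union of children's cut sets → 4 cut set(s).
Local branch unavailable [OR]: union of children's cut sets → 3 cut set(s).
Power feed down [AND]: one cut set from each child combined → 3 × 1 = 3 cut set(s).
Backup hoist unavailable [AND]: one cut set from each child combined → 1 × 3 × 1 = 3 cut set(s).
Dam spillway gate fails to open [OR]: union of children's cut sets → 8 cut set(s).
Minimal cut sets: {Inboard power feeder lost}; {Emergency brake is inoperative}; {A manual crank malfunctions, A wire rope offline, Forward remote link faulted}; {A manual crank malfunctions, Forward remote link faulted, Main position sensor degraded}; {#2 hoist motor is down, C brake 2 stuck, Gearbox lost, Power feeder 2 degraded}; {#1 limit switch offline, #2 hoist motor is down, C brake 2 stuck, Power feeder 2 degraded}; {#1 local panel is inoperative, #2 hoist motor is down, C brake 2 stuck, Power feeder 2 degraded}; {Manual crank 2 degraded}.

8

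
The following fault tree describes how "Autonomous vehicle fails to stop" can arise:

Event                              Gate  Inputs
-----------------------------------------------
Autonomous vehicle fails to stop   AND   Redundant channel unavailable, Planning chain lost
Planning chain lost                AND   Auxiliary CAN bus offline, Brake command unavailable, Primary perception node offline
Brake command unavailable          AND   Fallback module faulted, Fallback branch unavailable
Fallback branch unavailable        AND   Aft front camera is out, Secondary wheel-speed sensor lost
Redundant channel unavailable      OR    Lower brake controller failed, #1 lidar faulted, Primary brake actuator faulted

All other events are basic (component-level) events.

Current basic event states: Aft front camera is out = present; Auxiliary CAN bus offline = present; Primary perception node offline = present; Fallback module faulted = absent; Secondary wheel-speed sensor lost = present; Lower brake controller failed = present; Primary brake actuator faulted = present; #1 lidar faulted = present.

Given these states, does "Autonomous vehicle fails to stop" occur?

No

Redundant channel unavailable [OR]: Lower brake controller failed=occurs, #1 lidar faulted=occurs, Primary brake actuator faulted=occurs → at least one input occurs → occurs.
Fallback branch unavailable [AND]: Aft front camera is out=occurs, Secondary wheel-speed sensor lost=occurs → all inputs occur → occurs.
Brake command unavailable [AND]: Fallback module faulted=not, Fallback branch unavailable=occurs → not all inputs occur → does not occur.
Planning chain lost [AND]: Auxiliary CAN bus offline=occurs, Brake command unavailable=not, Primary perception node offline=occurs → not all inputs occur → does not occur.
Autonomous vehicle fails to stop [AND]: Redundant channel unavailable=occurs, Planning chain lost=not → not all inputs occur → does not occur.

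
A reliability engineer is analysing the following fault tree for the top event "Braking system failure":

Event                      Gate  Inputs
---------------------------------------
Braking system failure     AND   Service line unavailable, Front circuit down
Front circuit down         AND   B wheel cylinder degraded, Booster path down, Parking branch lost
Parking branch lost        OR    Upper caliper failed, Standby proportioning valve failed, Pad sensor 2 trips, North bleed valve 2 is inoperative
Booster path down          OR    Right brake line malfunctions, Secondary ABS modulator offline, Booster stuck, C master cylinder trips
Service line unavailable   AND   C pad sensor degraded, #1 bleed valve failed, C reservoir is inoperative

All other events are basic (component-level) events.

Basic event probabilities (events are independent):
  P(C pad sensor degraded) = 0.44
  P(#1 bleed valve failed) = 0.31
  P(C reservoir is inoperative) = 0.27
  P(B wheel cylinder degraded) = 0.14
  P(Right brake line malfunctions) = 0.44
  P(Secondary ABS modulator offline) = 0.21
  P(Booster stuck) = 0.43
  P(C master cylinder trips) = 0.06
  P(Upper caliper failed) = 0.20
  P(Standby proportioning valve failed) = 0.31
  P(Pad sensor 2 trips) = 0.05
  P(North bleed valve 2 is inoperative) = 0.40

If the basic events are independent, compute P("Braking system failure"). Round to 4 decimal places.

0.0027

P(Service line unavailable) [AND] = 0.44 × 0.31 × 0.27 = 0.036828
P(Booster path down) [OR] = 1 − (1−0.44) × (1−0.21) × (1−0.43) × (1−0.06) = 0.762962
P(Parking branch lost) [OR] = 1 − (1−0.20) × (1−0.31) × (1−0.05) × (1−0.40) = 0.685360
P(Front circuit down) [AND] = 0.14 × 0.762962 × 0.685360 = 0.073207
P(Braking system failure) [AND] = 0.036828 × 0.073207 = 0.002696
Rounded to 4 decimal places: P(Braking system failure) ≈ 0.0027.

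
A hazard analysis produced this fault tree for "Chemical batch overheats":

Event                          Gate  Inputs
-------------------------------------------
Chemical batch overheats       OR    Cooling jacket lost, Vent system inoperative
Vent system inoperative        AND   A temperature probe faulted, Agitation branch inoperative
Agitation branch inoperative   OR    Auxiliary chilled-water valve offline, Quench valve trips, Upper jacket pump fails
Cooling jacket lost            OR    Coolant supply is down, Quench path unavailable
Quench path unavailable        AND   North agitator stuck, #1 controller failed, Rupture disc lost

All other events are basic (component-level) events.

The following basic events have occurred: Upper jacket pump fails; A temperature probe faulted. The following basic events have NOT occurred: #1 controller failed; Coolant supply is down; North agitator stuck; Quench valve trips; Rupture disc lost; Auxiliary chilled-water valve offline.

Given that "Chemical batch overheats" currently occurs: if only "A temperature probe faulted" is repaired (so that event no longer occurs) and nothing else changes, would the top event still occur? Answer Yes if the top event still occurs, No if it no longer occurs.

No

Counterfactual: set "A temperature probe faulted" to not occurred.
Quench path unavailable [AND]: North agitator stuck=not, #1 controller failed=not, Rupture disc lost=not → not all inputs occur → does not occur.
Cooling jacket lost [OR]: Coolant supply is down=not, Quench path unavailable=not → no input occurs → does not occur.
Agitation branch inoperative [OR]: Auxiliary chilled-water valve offline=not, Quench valve trips=not, Upper jacket pump fails=occurs → at least one input occurs → occurs.
Vent system inoperative [AND]: A temperature probe faulted=not, Agitation branch inoperative=occurs → not all inputs occur → does not occur.
Chemical batch overheats [OR]: Cooling jacket lost=not, Vent system inoperative=not → no input occurs → does not occur.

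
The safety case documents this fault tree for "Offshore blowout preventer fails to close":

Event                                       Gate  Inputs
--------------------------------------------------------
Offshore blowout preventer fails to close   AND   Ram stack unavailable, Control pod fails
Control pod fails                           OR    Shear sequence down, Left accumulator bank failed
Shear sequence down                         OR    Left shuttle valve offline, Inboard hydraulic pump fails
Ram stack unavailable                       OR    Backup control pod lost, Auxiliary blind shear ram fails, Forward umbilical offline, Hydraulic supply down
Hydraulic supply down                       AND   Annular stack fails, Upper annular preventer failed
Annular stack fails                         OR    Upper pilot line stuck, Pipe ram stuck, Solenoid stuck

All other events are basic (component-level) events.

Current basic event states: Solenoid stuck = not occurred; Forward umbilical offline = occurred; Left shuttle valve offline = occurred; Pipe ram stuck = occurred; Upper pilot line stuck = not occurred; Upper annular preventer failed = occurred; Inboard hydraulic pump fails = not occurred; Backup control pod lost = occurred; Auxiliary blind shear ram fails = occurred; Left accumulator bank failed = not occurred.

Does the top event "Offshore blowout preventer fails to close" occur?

Yes

Annular stack fails [OR]: Upper pilot line stuck=not, Pipe ram stuck=occurs, Solenoid stuck=not → at least one input occurs → occurs.
Hydraulic supply down [AND]: Annular stack fails=occurs, Upper annular preventer failed=occurs → all inputs occur → occurs.
Ram stack unavailable [OR]: Backup control pod lost=occurs, Auxiliary blind shear ram fails=occurs, Forward umbilical offline=occurs, Hydraulic supply down=occurs → at least one input occurs → occurs.
Shear sequence down [OR]: Left shuttle valve offline=occurs, Inboard hydraulic pump fails=not → at least one input occurs → occurs.
Control pod fails [OR]: Shear sequence down=occurs, Left accumulator bank failed=not → at least one input occurs → occurs.
Offshore blowout preventer fails to close [AND]: Ram stack unavailable=occurs, Control pod fails=occurs → all inputs occur → occurs.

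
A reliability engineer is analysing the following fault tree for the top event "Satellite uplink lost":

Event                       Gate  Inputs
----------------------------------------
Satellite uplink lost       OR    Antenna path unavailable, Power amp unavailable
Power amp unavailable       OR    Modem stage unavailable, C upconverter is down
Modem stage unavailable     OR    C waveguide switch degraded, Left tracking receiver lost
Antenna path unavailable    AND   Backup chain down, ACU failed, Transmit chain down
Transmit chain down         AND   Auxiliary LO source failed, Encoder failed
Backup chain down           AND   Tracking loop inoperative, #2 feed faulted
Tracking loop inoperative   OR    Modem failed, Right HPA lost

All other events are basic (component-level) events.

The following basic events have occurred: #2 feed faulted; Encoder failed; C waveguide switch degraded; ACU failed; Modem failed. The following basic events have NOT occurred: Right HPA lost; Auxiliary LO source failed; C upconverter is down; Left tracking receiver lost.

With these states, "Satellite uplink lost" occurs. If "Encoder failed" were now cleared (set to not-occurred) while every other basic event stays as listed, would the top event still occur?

Counterfactual: set "Encoder failed" to not occurred.
Tracking loop inoperative [OR]: Modem failed=occurs, Right HPA lost=not → at least one input occurs → occurs.
Backup chain down [AND]: Tracking loop inoperative=occurs, #2 feed faulted=occurs → all inputs occur → occurs.
Transmit chain down [AND]: Auxiliary LO source failed=not, Encoder failed=not → not all inputs occur → does not occur.
Antenna path unavailable [AND]: Backup chain down=occurs, ACU failed=occurs, Transmit chain down=not → not all inputs occur → does not occur.
Modem stage unavailable [OR]: C waveguide switch degraded=occurs, Left tracking receiver lost=not → at least one input occurs → occurs.
Power amp unavailable [OR]: Modem stage unavailable=occurs, C upconverter is down=not → at least one input occurs → occurs.
Satellite uplink lost [OR]: Antenna path unavailable=not, Power amp unavailable=occurs → at least one input occurs → occurs.

Yes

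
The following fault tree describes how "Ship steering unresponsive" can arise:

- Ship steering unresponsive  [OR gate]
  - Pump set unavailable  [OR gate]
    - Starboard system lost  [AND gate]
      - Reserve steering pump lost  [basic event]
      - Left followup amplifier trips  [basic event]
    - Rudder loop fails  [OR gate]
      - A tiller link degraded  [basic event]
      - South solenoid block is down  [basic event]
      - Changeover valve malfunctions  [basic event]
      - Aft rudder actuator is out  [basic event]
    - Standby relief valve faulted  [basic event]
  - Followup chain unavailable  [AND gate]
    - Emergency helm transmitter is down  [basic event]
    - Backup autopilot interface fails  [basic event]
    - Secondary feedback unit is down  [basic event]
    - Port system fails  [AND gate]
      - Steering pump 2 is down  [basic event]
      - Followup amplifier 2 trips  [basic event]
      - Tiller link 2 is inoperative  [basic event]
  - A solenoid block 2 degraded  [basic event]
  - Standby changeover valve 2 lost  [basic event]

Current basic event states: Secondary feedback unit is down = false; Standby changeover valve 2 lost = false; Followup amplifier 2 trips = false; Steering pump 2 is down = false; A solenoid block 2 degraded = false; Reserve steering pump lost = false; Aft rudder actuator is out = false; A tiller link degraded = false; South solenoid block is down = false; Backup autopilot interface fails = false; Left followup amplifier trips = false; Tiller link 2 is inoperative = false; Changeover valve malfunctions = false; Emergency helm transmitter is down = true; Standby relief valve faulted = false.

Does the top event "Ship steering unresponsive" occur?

No

Starboard system lost [AND]: Reserve steering pump lost=not, Left followup amplifier trips=not → not all inputs occur → does not occur.
Rudder loop fails [OR]: A tiller link degraded=not, South solenoid block is down=not, Changeover valve malfunctions=not, Aft rudder actuator is out=not → no input occurs → does not occur.
Pump set unavailable [OR]: Starboard system lost=not, Rudder loop fails=not, Standby relief valve faulted=not → no input occurs → does not occur.
Port system fails [AND]: Steering pump 2 is down=not, Followup amplifier 2 trips=not, Tiller link 2 is inoperative=not → not all inputs occur → does not occur.
Followup chain unavailable [AND]: Emergency helm transmitter is down=occurs, Backup autopilot interface fails=not, Secondary feedback unit is down=not, Port system fails=not → not all inputs occur → does not occur.
Ship steering unresponsive [OR]: Pump set unavailable=not, Followup chain unavailable=not, A solenoid block 2 degraded=not, Standby changeover valve 2 lost=not → no input occurs → does not occur.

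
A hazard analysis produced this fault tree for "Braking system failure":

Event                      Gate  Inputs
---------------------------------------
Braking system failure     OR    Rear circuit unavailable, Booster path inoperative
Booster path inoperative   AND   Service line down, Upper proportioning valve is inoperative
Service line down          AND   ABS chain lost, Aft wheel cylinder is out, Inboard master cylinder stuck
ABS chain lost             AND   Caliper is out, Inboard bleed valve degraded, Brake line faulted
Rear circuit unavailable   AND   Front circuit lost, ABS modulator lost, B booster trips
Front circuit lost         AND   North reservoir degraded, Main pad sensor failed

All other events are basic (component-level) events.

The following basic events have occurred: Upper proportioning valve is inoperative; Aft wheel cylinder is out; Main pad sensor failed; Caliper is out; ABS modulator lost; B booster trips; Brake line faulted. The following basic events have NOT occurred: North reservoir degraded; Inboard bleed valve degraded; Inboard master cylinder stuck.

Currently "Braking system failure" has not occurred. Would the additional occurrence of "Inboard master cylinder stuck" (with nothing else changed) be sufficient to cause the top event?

No

Counterfactual: set "Inboard master cylinder stuck" to occurred.
Front circuit lost [AND]: North reservoir degraded=not, Main pad sensor failed=occurs → not all inputs occur → does not occur.
Rear circuit unavailable [AND]: Front circuit lost=not, ABS modulator lost=occurs, B booster trips=occurs → not all inputs occur → does not occur.
ABS chain lost [AND]: Caliper is out=occurs, Inboard bleed valve degraded=not, Brake line faulted=occurs → not all inputs occur → does not occur.
Service line down [AND]: ABS chain lost=not, Aft wheel cylinder is out=occurs, Inboard master cylinder stuck=occurs → not all inputs occur → does not occur.
Booster path inoperative [AND]: Service line down=not, Upper proportioning valve is inoperative=occurs → not all inputs occur → does not occur.
Braking system failure [OR]: Rear circuit unavailable=not, Booster path inoperative=not → no input occurs → does not occur.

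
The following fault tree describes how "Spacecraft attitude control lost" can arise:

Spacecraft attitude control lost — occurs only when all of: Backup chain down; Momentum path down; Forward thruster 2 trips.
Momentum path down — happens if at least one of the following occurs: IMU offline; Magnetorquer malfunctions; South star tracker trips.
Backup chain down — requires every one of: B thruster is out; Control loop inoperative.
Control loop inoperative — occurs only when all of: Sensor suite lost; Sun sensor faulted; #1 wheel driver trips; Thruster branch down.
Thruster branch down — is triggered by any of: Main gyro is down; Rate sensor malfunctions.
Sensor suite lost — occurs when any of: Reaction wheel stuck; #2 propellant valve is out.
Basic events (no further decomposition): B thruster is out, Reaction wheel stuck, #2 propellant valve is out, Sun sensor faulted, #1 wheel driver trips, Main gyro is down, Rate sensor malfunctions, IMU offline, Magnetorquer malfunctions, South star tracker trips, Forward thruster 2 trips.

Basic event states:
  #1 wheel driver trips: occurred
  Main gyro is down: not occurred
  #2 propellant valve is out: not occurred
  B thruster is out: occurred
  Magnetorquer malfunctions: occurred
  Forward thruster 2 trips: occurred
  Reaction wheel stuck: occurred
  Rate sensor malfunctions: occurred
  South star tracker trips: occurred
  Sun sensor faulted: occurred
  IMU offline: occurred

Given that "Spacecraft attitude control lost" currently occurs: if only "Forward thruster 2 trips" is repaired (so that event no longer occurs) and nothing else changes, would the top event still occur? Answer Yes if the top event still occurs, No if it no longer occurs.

Counterfactual: set "Forward thruster 2 trips" to not occurred.
Sensor suite lost [OR]: Reaction wheel stuck=occurs, #2 propellant valve is out=not → at least one input occurs → occurs.
Thruster branch down [OR]: Main gyro is down=not, Rate sensor malfunctions=occurs → at least one input occurs → occurs.
Control loop inoperative [AND]: Sensor suite lost=occurs, Sun sensor faulted=occurs, #1 wheel driver trips=occurs, Thruster branch down=occurs → all inputs occur → occurs.
Backup chain down [AND]: B thruster is out=occurs, Control loop inoperative=occurs → all inputs occur → occurs.
Momentum path down [OR]: IMU offline=occurs, Magnetorquer malfunctions=occurs, South star tracker trips=occurs → at least one input occurs → occurs.
Spacecraft attitude control lost [AND]: Backup chain down=occurs, Momentum path down=occurs, Forward thruster 2 trips=not → not all inputs occur → does not occur.

No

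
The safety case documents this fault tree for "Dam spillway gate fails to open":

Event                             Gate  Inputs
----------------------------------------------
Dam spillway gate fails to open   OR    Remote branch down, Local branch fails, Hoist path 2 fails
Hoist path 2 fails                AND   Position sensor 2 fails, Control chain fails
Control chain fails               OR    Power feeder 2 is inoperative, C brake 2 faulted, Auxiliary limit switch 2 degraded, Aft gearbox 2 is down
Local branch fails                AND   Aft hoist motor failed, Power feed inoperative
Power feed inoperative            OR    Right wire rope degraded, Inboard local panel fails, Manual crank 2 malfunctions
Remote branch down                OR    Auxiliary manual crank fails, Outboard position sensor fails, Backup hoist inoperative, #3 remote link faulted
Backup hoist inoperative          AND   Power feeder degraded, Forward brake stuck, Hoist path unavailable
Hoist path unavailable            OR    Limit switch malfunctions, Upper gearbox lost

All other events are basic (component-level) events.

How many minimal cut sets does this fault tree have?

Hoist path unavailable [OR]: union of children's cut sets → 2 cut set(s).
Backup hoist inoperative [AND]: one cut set from each child combined → 1 × 1 × 2 = 2 cut set(s).
Remote branch down [OR]: union of children's cut sets → 5 cut set(s).
Power feed inoperative [OR]: union of children's cut sets → 3 cut set(s).
Local branch fails [AND]: one cut set from each child combined → 1 × 3 = 3 cut set(s).
Control chain fails [OR]: union of children's cut sets → 4 cut set(s).
Hoist path 2 fails [AND]: one cut set from each child combined → 1 × 4 = 4 cut set(s).
Dam spillway gate fails to open [OR]: union of children's cut sets → 12 cut set(s).

12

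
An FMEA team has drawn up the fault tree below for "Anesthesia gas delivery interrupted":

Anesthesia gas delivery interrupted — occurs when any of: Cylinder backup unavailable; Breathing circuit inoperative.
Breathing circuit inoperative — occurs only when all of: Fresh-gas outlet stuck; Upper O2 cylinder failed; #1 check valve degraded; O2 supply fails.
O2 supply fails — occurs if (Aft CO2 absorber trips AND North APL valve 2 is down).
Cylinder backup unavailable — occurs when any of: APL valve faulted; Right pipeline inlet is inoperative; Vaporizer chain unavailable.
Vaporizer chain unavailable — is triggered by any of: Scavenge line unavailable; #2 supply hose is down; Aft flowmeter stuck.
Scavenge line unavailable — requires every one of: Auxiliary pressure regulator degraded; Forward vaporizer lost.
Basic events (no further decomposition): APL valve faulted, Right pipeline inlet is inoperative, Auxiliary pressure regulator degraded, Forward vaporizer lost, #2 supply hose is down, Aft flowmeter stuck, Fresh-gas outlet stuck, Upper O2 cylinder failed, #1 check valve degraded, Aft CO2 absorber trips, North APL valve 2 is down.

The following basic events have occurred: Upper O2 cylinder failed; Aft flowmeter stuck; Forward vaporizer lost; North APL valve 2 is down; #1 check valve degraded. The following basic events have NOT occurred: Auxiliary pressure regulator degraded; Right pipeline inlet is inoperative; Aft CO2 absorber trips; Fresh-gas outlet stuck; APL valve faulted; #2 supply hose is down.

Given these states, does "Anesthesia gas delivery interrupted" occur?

Scavenge line unavailable [AND]: Auxiliary pressure regulator degraded=not, Forward vaporizer lost=occurs → not all inputs occur → does not occur.
Vaporizer chain unavailable [OR]: Scavenge line unavailable=not, #2 supply hose is down=not, Aft flowmeter stuck=occurs → at least one input occurs → occurs.
Cylinder backup unavailable [OR]: APL valve faulted=not, Right pipeline inlet is inoperative=not, Vaporizer chain unavailable=occurs → at least one input occurs → occurs.
O2 supply fails [AND]: Aft CO2 absorber trips=not, North APL valve 2 is down=occurs → not all inputs occur → does not occur.
Breathing circuit inoperative [AND]: Fresh-gas outlet stuck=not, Upper O2 cylinder failed=occurs, #1 check valve degraded=occurs, O2 supply fails=not → not all inputs occur → does not occur.
Anesthesia gas delivery interrupted [OR]: Cylinder backup unavailable=occurs, Breathing circuit inoperative=not → at least one input occurs → occurs.

Yes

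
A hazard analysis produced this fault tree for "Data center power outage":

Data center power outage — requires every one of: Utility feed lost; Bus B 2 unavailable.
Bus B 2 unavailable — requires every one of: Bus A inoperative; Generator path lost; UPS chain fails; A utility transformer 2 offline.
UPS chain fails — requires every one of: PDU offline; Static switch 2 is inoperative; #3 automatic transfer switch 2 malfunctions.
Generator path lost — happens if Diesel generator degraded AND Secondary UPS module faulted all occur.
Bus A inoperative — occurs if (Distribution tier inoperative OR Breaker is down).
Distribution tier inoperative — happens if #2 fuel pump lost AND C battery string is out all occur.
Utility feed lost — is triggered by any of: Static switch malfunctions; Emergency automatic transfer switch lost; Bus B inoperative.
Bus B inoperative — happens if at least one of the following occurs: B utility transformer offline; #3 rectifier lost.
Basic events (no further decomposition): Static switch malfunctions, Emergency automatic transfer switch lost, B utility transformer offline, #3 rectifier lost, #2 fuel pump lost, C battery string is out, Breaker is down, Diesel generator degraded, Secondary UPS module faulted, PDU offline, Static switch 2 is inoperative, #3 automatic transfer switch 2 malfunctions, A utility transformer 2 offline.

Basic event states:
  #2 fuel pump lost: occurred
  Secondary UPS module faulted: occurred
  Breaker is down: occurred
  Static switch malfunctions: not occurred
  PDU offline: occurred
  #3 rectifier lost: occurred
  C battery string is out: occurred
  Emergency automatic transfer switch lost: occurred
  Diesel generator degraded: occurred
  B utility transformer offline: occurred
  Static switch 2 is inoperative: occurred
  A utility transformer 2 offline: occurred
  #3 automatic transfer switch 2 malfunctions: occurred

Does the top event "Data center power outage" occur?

Yes

Bus B inoperative [OR]: B utility transformer offline=occurs, #3 rectifier lost=occurs → at least one input occurs → occurs.
Utility feed lost [OR]: Static switch malfunctions=not, Emergency automatic transfer switch lost=occurs, Bus B inoperative=occurs → at least one input occurs → occurs.
Distribution tier inoperative [AND]: #2 fuel pump lost=occurs, C battery string is out=occurs → all inputs occur → occurs.
Bus A inoperative [OR]: Distribution tier inoperative=occurs, Breaker is down=occurs → at least one input occurs → occurs.
Generator path lost [AND]: Diesel generator degraded=occurs, Secondary UPS module faulted=occurs → all inputs occur → occurs.
UPS chain fails [AND]: PDU offline=occurs, Static switch 2 is inoperative=occurs, #3 automatic transfer switch 2 malfunctions=occurs → all inputs occur → occurs.
Bus B 2 unavailable [AND]: Bus A inoperative=occurs, Generator path lost=occurs, UPS chain fails=occurs, A utility transformer 2 offline=occurs → all inputs occur → occurs.
Data center power outage [AND]: Utility feed lost=occurs, Bus B 2 unavailable=occurs → all inputs occur → occurs.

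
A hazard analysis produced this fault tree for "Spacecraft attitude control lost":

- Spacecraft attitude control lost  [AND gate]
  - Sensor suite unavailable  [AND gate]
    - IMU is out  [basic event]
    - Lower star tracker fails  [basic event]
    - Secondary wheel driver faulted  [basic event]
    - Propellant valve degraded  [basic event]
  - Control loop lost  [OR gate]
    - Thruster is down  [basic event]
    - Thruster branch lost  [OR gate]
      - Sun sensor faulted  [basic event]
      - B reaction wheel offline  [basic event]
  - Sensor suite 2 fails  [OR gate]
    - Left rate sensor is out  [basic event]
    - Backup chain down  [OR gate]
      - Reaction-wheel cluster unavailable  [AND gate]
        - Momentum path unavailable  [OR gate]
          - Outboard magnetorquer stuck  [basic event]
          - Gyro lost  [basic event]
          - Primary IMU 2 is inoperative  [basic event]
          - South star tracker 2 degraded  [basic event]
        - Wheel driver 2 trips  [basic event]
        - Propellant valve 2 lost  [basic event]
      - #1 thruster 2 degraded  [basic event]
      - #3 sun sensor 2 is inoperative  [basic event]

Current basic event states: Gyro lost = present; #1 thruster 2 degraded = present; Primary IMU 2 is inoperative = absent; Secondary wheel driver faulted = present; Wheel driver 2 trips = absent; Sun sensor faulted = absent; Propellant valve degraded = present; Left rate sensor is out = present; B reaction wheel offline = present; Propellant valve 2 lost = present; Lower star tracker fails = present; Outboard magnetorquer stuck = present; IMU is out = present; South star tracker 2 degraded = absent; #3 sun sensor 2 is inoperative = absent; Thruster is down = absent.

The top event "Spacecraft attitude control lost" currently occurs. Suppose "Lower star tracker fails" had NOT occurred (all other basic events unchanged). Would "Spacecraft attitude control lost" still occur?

Counterfactual: set "Lower star tracker fails" to not occurred.
Sensor suite unavailable [AND]: IMU is out=occurs, Lower star tracker fails=not, Secondary wheel driver faulted=occurs, Propellant valve degraded=occurs → not all inputs occur → does not occur.
Thruster branch lost [OR]: Sun sensor faulted=not, B reaction wheel offline=occurs → at least one input occurs → occurs.
Control loop lost [OR]: Thruster is down=not, Thruster branch lost=occurs → at least one input occurs → occurs.
Momentum path unavailable [OR]: Outboard magnetorquer stuck=occurs, Gyro lost=occurs, Primary IMU 2 is inoperative=not, South star tracker 2 degraded=not → at least one input occurs → occurs.
Reaction-wheel cluster unavailable [AND]: Momentum path unavailable=occurs, Wheel driver 2 trips=not, Propellant valve 2 lost=occurs → not all inputs occur → does not occur.
Backup chain down [OR]: Reaction-wheel cluster unavailable=not, #1 thruster 2 degraded=occurs, #3 sun sensor 2 is inoperative=not → at least one input occurs → occurs.
Sensor suite 2 fails [OR]: Left rate sensor is out=occurs, Backup chain down=occurs → at least one input occurs → occurs.
Spacecraft attitude control lost [AND]: Sensor suite unavailable=not, Control loop lost=occurs, Sensor suite 2 fails=occurs → not all inputs occur → does not occur.

No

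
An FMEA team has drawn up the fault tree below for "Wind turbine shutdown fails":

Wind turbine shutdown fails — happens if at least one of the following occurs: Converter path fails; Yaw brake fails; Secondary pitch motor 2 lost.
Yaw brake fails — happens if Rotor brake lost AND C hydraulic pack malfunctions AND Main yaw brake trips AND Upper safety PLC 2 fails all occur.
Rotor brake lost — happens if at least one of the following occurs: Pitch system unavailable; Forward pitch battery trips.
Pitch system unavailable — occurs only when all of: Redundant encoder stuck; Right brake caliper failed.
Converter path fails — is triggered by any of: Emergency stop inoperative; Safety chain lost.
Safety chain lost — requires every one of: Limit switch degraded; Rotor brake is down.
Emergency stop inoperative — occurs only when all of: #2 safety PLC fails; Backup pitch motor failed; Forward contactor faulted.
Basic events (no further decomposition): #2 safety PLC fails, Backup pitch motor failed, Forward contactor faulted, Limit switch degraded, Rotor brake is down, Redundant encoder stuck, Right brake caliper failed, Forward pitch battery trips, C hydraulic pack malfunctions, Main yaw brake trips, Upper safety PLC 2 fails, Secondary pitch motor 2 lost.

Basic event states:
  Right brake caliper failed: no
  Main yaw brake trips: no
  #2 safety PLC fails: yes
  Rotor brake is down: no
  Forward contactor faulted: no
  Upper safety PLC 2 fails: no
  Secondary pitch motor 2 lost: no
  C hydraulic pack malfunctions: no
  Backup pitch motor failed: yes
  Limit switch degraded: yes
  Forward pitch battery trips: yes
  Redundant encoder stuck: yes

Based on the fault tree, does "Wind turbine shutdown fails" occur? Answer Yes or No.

No

Emergency stop inoperative [AND]: #2 safety PLC fails=occurs, Backup pitch motor failed=occurs, Forward contactor faulted=not → not all inputs occur → does not occur.
Safety chain lost [AND]: Limit switch degraded=occurs, Rotor brake is down=not → not all inputs occur → does not occur.
Converter path fails [OR]: Emergency stop inoperative=not, Safety chain lost=not → no input occurs → does not occur.
Pitch system unavailable [AND]: Redundant encoder stuck=occurs, Right brake caliper failed=not → not all inputs occur → does not occur.
Rotor brake lost [OR]: Pitch system unavailable=not, Forward pitch battery trips=occurs → at least one input occurs → occurs.
Yaw brake fails [AND]: Rotor brake lost=occurs, C hydraulic pack malfunctions=not, Main yaw brake trips=not, Upper safety PLC 2 fails=not → not all inputs occur → does not occur.
Wind turbine shutdown fails [OR]: Converter path fails=not, Yaw brake fails=not, Secondary pitch motor 2 lost=not → no input occurs → does not occur.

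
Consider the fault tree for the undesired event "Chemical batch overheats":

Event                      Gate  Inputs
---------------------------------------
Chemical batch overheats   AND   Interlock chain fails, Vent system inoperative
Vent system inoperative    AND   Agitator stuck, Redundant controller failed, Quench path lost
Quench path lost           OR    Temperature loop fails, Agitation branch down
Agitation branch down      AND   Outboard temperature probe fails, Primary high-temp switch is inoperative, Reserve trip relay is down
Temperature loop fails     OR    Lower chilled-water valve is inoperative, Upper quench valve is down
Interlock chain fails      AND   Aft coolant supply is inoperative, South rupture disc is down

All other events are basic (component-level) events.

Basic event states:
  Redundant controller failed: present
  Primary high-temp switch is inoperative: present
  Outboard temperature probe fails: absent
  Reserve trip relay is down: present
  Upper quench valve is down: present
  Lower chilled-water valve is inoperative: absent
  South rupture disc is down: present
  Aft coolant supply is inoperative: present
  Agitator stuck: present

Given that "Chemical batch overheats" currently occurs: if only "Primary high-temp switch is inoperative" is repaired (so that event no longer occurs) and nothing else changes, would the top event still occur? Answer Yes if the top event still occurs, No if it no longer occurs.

Yes

Counterfactual: set "Primary high-temp switch is inoperative" to not occurred.
Interlock chain fails [AND]: Aft coolant supply is inoperative=occurs, South rupture disc is down=occurs → all inputs occur → occurs.
Temperature loop fails [OR]: Lower chilled-water valve is inoperative=not, Upper quench valve is down=occurs → at least one input occurs → occurs.
Agitation branch down [AND]: Outboard temperature probe fails=not, Primary high-temp switch is inoperative=not, Reserve trip relay is down=occurs → not all inputs occur → does not occur.
Quench path lost [OR]: Temperature loop fails=occurs, Agitation branch down=not → at least one input occurs → occurs.
Vent system inoperative [AND]: Agitator stuck=occurs, Redundant controller failed=occurs, Quench path lost=occurs → all inputs occur → occurs.
Chemical batch overheats [AND]: Interlock chain fails=occurs, Vent system inoperative=occurs → all inputs occur → occurs.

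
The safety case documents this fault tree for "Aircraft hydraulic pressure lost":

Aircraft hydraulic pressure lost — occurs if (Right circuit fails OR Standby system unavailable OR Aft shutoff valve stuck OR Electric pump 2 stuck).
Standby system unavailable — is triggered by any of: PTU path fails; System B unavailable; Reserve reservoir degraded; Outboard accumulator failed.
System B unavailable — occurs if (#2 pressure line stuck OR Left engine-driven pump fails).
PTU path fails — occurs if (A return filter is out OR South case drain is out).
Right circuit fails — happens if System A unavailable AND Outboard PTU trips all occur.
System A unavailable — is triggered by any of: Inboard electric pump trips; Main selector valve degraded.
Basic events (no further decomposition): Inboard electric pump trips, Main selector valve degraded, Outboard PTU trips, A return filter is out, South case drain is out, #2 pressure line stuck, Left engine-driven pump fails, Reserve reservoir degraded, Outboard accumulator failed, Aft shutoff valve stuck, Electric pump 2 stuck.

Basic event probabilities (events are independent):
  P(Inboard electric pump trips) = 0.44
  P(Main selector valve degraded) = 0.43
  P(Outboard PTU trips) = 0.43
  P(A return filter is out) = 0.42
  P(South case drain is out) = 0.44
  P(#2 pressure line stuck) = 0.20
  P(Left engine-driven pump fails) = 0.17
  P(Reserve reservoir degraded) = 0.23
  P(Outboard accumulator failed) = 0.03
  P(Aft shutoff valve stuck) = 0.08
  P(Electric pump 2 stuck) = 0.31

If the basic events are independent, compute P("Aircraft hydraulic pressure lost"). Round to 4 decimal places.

P(System A unavailable) [OR] = 1 − (1−0.44) × (1−0.43) = 0.680800
P(Right circuit fails) [AND] = 0.680800 × 0.43 = 0.292744
P(PTU path fails) [OR] = 1 − (1−0.42) × (1−0.44) = 0.675200
P(System B unavailable) [OR] = 1 − (1−0.20) × (1−0.17) = 0.336000
P(Standby system unavailable) [OR] = 1 − (1−0.675200) × (1−0.336000) × (1−0.23) × (1−0.03) = 0.838918
P(Aircraft hydraulic pressure lost) [OR] = 1 − (1−0.292744) × (1−0.838918) × (1−0.08) × (1−0.31) = 0.927680
Rounded to 4 decimal places: P(Aircraft hydraulic pressure lost) ≈ 0.9277.

0.9277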